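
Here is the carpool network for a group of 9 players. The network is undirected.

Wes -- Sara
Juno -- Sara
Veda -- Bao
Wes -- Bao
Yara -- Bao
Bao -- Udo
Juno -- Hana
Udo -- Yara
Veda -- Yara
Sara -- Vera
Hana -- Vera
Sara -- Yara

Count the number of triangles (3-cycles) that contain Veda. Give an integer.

Veda's neighbors: Bao and Yara.
Neighbor pairs that are themselves tied: Veda–Bao–Yara. Each forms one triangle with Veda, for 1 in total.

1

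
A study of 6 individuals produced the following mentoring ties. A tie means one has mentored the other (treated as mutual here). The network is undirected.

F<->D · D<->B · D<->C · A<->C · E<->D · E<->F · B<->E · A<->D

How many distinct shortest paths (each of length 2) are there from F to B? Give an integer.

The shortest distance is 2. The length-2 paths are: F–D–B; F–E–B.
That gives 2 distinct shortest paths.

2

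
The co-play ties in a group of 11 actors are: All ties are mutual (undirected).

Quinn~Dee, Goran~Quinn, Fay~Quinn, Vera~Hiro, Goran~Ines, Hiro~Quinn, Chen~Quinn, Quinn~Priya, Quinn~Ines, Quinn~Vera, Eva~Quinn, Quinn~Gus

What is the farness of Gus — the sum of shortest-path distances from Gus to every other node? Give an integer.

Distances from Gus: Chen:2, Dee:2, Eva:2, Fay:2, Goran:2, Hiro:2, Ines:2, Priya:2, Quinn:1, Vera:2.
Sum = 2 + 2 + 2 + 2 + 2 + 2 + 2 + 2 + 1 + 2 = 19.

19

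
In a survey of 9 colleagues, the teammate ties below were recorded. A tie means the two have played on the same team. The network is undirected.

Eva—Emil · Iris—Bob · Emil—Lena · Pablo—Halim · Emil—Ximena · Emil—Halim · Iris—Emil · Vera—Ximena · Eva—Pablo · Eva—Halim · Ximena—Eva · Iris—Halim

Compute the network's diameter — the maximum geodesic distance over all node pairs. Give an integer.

Eccentricity of each node (its greatest distance to any other): Bob:4, Emil:2, Eva:3, Halim:3, Iris:3, Lena:3, Pablo:3, Vera:4, Ximena:3.
The maximum eccentricity is 4, realized for instance by the pair Bob–Vera via Bob – Iris – Emil – Ximena – Vera. So the diameter is 4.

4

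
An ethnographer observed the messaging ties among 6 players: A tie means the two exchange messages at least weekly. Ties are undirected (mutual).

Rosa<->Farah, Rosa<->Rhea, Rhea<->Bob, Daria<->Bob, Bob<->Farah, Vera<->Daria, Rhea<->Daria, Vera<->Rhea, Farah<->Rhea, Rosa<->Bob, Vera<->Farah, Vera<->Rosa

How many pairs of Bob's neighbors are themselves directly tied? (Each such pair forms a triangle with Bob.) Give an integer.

4

Bob's neighbors: Daria, Farah, Rhea, and Rosa.
Neighbor pairs that are themselves tied: Bob–Daria–Rhea; Bob–Farah–Rhea; Bob–Farah–Rosa; Bob–Rhea–Rosa. Each forms one triangle with Bob, for 4 in total.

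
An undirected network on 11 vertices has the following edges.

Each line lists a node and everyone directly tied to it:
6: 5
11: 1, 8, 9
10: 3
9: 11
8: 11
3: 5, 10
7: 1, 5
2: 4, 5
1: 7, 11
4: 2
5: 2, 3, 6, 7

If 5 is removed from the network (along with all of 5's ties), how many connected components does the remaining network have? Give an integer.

4

Without 5, the remaining ties split the others into: {3, 10}; {1, 7, 8, 9, 11}; {2, 4}; {6}.
That's 4 separate components.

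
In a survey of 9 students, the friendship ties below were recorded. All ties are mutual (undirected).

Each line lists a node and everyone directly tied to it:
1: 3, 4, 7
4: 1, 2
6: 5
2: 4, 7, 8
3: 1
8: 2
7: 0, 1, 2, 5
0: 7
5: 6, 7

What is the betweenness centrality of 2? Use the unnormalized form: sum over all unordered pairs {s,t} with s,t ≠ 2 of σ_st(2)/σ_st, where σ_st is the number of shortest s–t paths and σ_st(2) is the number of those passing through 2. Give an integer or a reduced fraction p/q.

Pairs whose geodesics pass through 2 — 5–8: 1; 5–4: 1/2; 6–8: 1; 6–4: 1/2; 8–1: 2/2; 8–4: 1; 8–3: 2/2; 8–0: 1; 8–7: 1; 4–0: 1/2; 4–7: 1/2.
All other pairs contribute 0.
Summing the contributions gives betweenness(2) = 9.

9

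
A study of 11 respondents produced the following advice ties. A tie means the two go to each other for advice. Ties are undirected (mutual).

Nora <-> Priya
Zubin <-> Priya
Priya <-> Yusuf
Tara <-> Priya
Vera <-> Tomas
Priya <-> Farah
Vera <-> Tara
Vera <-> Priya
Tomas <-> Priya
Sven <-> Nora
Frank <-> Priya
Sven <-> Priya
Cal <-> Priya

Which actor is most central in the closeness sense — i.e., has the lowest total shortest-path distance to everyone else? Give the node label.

Farness (sum of distances to all others) for each node — Cal:19, Farah:19, Frank:19, Nora:18, Priya:10, Sven:18, Tara:18, Tomas:18, Vera:17, Yusuf:19, Zubin:19.
The smallest farness is 10, for Priya, so Priya has the highest closeness.

Priya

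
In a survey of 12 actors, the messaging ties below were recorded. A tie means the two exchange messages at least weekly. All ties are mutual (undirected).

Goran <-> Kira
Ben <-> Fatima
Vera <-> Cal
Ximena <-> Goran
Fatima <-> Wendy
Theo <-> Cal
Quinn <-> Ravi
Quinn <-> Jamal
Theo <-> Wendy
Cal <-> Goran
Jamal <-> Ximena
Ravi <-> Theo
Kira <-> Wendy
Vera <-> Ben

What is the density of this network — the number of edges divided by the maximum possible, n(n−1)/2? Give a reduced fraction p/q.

7/33

There are 14 edges and 12 nodes, so the maximum possible is C(12,2) = 66.
Density = 14/66 = 7/33.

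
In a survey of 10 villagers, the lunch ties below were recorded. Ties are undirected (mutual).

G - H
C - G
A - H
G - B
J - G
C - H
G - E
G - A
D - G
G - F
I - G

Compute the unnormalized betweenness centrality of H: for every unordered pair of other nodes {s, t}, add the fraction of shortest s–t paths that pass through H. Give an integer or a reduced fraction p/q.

Pairs whose geodesics pass through H — C–A: 1/2.
All other pairs contribute 0.
Summing the contributions gives betweenness(H) = 1/2.

1/2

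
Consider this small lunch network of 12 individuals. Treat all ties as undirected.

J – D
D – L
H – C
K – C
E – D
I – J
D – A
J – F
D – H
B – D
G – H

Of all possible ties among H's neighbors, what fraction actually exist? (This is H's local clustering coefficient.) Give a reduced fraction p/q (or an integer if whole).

0

H's neighbors: C, D, and G (k = 3).
Possible neighbor pairs: C(3,2) = 3. Edges among them: none → e = 0.
Clustering(H) = 0/3 = 0.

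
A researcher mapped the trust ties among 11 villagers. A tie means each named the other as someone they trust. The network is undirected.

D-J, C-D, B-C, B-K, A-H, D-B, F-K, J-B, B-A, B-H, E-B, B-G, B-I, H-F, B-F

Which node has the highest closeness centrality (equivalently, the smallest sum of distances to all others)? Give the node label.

Farness (sum of distances to all others) for each node — A:18, B:10, C:18, D:17, E:19, F:17, G:19, H:17, I:19, J:18, K:18.
The smallest farness is 10, for B, so B has the highest closeness.

B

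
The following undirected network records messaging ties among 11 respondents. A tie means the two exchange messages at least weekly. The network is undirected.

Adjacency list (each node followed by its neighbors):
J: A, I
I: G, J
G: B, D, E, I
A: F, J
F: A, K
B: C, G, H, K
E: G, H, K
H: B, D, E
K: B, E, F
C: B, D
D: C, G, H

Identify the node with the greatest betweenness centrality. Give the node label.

G

Unnormalized betweenness of each node: A:3, B:54/5, C:11/15, D:17/5, E:24/5, F:6, G:431/30, H:71/30, I:8, J:4, K:158/15.
G has the largest value, 431/30, making it the main broker — the node through which the most shortest paths run.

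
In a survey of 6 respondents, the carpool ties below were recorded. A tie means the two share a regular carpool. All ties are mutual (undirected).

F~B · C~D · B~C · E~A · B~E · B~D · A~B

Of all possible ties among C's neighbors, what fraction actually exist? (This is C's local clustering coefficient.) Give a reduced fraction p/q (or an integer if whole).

C's neighbors: B and D (k = 2).
Possible neighbor pairs: C(2,2) = 1. Edges among them: B–D → e = 1.
Clustering(C) = 1/1.

1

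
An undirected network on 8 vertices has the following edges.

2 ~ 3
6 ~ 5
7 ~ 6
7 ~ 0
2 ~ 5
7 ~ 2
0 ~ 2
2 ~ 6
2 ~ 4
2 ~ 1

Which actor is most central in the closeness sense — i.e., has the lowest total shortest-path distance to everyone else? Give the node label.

Farness (sum of distances to all others) for each node — 0:12, 1:13, 2:7, 3:13, 4:13, 5:12, 6:11, 7:11.
The smallest farness is 7, for 2, so 2 has the highest closeness.

2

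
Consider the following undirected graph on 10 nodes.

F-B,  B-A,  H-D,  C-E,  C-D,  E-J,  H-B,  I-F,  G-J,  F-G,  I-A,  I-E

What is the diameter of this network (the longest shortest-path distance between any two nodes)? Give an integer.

4

Eccentricity of each node (its greatest distance to any other): A:3, B:3, C:3, D:4, E:3, F:3, G:4, H:4, I:3, J:4.
The maximum eccentricity is 4, realized for instance by the pair J–H via J – E – C – D – H. So the diameter is 4.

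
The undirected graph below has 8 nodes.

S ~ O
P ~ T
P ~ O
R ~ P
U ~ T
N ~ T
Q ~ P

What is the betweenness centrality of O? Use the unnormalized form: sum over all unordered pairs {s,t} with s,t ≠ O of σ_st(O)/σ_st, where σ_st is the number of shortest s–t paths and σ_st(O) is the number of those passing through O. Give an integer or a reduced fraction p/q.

6

Pairs whose geodesics pass through O — N–S: 1; U–S: 1; R–S: 1; P–S: 1; S–T: 1; S–Q: 1.
All other pairs contribute 0.
Summing the contributions gives betweenness(O) = 6.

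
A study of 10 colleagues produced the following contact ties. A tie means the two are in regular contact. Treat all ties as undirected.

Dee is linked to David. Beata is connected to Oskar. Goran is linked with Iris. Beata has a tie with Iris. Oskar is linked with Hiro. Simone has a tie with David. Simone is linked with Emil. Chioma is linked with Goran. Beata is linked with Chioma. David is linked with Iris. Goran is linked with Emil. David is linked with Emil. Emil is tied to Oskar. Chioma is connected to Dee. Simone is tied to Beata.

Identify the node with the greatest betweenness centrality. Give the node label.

Unnormalized betweenness of each node: Beata:8, Chioma:7/2, David:5, Dee:1, Emil:15/2, Goran:2, Hiro:0, Iris:3/2, Oskar:17/2, Simone:1.
Oskar has the largest value, 17/2, making it the main broker — the node through which the most shortest paths run.

Oskar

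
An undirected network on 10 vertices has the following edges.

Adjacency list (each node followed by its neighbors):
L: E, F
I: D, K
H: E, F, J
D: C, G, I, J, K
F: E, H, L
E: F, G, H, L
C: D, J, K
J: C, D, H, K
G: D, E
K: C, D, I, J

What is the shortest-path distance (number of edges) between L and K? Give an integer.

4

One shortest route is L – E – G – D – K, which uses 4 edges, and at distance 3 from L we only reach {D, J}, which does not include K. So d(L,K) = 4.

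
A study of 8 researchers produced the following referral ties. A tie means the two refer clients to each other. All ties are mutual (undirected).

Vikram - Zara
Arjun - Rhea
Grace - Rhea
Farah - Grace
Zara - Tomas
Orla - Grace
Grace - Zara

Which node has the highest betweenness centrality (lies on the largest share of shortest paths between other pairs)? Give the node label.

Grace

Unnormalized betweenness of each node: Arjun:0, Farah:0, Grace:17, Orla:0, Rhea:6, Tomas:0, Vikram:0, Zara:11.
Grace has the largest value, 17, making it the main broker — the node through which the most shortest paths run.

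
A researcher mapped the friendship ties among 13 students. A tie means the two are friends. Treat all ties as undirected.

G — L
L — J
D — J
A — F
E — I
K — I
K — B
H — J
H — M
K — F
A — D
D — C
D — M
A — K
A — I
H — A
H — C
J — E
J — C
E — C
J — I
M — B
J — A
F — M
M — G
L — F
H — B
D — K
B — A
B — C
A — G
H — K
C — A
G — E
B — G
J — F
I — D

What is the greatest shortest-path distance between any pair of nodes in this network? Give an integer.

Eccentricity of each node (its greatest distance to any other): A:2, B:2, C:2, D:2, E:2, F:2, G:2, H:2, I:2, J:2, K:2, L:2, M:2.
The maximum eccentricity is 2, realized for instance by the pair M–K via M – D – K. So the diameter is 2.

2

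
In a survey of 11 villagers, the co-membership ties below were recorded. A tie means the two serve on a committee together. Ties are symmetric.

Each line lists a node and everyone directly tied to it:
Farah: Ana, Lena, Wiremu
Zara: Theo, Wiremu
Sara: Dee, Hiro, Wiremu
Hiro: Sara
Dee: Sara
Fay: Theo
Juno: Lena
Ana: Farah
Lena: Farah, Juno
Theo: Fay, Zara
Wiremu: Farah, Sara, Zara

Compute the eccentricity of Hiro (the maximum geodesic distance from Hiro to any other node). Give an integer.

Distances from Hiro: Ana:4, Dee:2, Farah:3, Fay:5, Juno:5, Lena:4, Sara:1, Theo:4, Wiremu:2, Zara:3.
The largest is 5 (to Fay and Juno), so the eccentricity of Hiro is 5.

5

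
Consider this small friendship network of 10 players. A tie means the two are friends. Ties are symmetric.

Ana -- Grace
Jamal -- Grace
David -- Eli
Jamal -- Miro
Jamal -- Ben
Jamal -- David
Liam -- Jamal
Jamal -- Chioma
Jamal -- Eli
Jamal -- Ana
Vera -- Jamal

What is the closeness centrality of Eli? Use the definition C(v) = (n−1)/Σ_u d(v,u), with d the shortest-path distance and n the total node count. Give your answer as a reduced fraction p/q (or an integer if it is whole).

9/16

Distances from Eli: Ana:2, Ben:2, Chioma:2, David:1, Grace:2, Jamal:1, Liam:2, Miro:2, Vera:2. Sum = 16.
n = 10, so closeness = 9/16.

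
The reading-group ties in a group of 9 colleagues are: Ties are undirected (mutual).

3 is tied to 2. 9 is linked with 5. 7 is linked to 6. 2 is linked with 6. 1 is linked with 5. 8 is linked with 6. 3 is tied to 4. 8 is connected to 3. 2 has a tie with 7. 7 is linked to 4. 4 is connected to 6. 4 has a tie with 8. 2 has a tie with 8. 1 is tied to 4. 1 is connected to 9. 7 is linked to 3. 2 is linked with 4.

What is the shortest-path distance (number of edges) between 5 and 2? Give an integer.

One shortest route is 5 – 1 – 4 – 2, which uses 3 edges, and at distance 2 from 5 we only reach {4}, which does not include 2. So d(5,2) = 3.

3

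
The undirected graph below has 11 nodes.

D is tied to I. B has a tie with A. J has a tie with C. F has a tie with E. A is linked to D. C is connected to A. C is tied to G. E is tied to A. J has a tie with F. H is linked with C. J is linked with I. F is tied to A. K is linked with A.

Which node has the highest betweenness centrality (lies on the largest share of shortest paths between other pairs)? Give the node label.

Unnormalized betweenness of each node: A:27, B:0, C:37/2, D:7/2, E:0, F:3, G:0, H:0, I:1, J:6, K:0.
A has the largest value, 27, making it the main broker — the node through which the most shortest paths run.

A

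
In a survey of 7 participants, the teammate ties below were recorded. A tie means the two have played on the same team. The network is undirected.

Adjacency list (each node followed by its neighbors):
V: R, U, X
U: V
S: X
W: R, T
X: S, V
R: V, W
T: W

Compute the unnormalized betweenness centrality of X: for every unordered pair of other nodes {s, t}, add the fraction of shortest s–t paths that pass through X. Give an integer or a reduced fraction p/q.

5

Pairs whose geodesics pass through X — S–R: 1; S–V: 1; S–U: 1; S–T: 1; S–W: 1.
All other pairs contribute 0.
Summing the contributions gives betweenness(X) = 5.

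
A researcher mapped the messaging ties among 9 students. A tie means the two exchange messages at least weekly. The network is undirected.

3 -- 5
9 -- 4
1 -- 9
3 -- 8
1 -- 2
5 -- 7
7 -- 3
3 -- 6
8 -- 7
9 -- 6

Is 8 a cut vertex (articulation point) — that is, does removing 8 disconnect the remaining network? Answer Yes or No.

No

Even without 8, every remaining node can still reach every other (the residual graph is connected), so 8 is not a cut vertex.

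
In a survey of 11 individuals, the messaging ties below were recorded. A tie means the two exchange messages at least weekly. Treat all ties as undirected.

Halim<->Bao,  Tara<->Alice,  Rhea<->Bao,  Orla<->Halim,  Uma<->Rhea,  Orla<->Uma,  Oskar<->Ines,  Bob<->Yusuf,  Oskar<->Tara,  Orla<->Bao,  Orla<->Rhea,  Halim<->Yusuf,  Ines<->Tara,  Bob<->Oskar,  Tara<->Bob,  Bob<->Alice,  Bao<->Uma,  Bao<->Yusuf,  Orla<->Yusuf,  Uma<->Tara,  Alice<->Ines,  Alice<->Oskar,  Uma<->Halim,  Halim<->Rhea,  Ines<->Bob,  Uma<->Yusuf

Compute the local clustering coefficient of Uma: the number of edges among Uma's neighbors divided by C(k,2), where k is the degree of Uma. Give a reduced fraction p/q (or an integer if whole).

Uma's neighbors: Bao, Halim, Orla, Rhea, Tara, and Yusuf (k = 6).
Possible neighbor pairs: C(6,2) = 15. Edges among them: Bao–Halim, Bao–Orla, Bao–Rhea, Bao–Yusuf, Halim–Orla, Halim–Rhea, Halim–Yusuf, Orla–Rhea, Orla–Yusuf → e = 9.
Clustering(Uma) = 9/15 = 3/5.

3/5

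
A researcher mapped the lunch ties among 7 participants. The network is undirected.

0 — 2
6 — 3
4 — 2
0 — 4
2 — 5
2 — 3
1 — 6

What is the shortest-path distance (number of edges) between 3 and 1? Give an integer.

2

One shortest route is 3 – 6 – 1, which uses 2 edges, and 3 and 1 are not directly tied, so nothing shorter exists. So d(3,1) = 2.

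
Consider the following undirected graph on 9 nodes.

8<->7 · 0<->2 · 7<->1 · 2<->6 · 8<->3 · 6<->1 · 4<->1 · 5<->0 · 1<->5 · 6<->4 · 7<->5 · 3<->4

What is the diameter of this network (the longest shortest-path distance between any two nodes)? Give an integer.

Eccentricity of each node (its greatest distance to any other): 0:4, 1:2, 2:4, 3:4, 4:3, 5:3, 6:3, 7:3, 8:4.
The maximum eccentricity is 4, realized for instance by the pair 2–8 via 2 – 6 – 1 – 7 – 8. So the diameter is 4.

4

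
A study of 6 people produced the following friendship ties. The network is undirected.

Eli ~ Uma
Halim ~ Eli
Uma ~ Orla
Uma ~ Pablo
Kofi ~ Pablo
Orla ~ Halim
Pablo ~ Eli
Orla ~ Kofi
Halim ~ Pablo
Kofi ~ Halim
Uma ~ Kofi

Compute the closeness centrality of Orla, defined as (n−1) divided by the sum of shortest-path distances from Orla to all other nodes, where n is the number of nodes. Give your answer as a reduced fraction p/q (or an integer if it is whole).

Distances from Orla: Eli:2, Halim:1, Kofi:1, Pablo:2, Uma:1. Sum = 7.
n = 6, so closeness = 5/7.

5/7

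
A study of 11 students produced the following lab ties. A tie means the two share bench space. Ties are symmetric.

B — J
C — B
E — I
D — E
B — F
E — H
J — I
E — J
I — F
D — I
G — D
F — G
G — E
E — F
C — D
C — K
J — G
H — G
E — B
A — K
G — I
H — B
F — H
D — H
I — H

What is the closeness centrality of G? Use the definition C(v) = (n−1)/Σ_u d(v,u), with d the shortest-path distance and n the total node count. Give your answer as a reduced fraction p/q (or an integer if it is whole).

10/17

Distances from G: A:4, B:2, C:2, D:1, E:1, F:1, H:1, I:1, J:1, K:3. Sum = 17.
n = 11, so closeness = 10/17.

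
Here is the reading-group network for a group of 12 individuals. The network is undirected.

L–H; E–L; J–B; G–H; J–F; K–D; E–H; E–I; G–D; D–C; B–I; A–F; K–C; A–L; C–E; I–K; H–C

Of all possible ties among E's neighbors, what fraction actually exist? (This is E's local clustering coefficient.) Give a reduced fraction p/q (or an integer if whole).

1/3

E's neighbors: C, H, I, and L (k = 4).
Possible neighbor pairs: C(4,2) = 6. Edges among them: C–H, H–L → e = 2.
Clustering(E) = 2/6 = 1/3.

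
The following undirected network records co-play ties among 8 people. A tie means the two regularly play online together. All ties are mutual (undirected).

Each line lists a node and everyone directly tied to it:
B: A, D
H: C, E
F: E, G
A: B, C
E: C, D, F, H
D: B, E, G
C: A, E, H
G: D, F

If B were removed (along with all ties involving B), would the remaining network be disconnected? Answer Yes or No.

No

Even without B, every remaining node can still reach every other (the residual graph is connected), so B is not a cut vertex.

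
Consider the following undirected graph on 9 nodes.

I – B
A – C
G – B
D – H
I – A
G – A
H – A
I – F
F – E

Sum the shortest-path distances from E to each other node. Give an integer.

26

Distances from E: A:3, B:3, C:4, D:5, F:1, G:4, H:4, I:2.
Sum = 3 + 3 + 4 + 5 + 1 + 4 + 4 + 2 = 26.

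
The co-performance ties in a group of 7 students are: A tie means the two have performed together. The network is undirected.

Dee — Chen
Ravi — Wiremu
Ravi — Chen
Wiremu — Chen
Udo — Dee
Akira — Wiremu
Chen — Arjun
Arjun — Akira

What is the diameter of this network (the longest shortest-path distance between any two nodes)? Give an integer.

Eccentricity of each node (its greatest distance to any other): Akira:4, Arjun:3, Chen:2, Dee:3, Ravi:3, Udo:4, Wiremu:3.
The maximum eccentricity is 4, realized for instance by the pair Akira–Udo via Akira – Wiremu – Chen – Dee – Udo. So the diameter is 4.

4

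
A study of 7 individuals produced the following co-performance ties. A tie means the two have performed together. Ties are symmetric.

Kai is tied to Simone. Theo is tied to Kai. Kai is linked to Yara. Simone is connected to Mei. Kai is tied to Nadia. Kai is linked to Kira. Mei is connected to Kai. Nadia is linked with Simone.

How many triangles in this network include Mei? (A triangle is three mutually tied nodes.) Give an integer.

Mei's neighbors: Kai and Simone.
Neighbor pairs that are themselves tied: Mei–Kai–Simone. Each forms one triangle with Mei, for 1 in total.

1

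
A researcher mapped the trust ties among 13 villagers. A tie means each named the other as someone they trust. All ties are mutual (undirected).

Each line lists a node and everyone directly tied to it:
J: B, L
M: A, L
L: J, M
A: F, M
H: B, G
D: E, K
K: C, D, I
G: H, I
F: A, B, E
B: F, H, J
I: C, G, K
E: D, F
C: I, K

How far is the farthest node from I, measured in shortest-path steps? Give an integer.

6

Distances from I: A:5, B:3, C:1, D:2, E:3, F:4, G:1, H:2, J:4, K:1, L:5, M:6.
The largest is 6 (to M), so the eccentricity of I is 6.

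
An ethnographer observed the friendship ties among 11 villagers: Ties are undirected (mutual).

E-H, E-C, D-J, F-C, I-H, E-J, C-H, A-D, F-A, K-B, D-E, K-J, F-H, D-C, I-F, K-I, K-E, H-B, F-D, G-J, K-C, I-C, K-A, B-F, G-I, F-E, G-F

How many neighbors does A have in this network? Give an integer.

3

A is directly tied to D, F, and K. That is 3 neighbors, so the degree of A is 3.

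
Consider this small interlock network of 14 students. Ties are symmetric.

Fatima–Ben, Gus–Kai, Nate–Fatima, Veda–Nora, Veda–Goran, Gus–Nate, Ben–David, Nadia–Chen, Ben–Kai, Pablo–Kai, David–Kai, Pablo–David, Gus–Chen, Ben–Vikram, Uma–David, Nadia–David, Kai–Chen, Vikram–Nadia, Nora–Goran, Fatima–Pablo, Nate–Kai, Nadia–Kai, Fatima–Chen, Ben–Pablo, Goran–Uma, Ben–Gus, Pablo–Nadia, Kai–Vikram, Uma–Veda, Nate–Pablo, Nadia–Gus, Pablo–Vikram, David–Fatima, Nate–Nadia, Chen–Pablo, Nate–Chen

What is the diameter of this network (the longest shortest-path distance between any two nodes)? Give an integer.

Eccentricity of each node (its greatest distance to any other): Ben:4, Chen:5, David:3, Fatima:4, Goran:4, Gus:5, Kai:4, Nadia:4, Nate:5, Nora:5, Pablo:4, Uma:3, Veda:4, Vikram:5.
The maximum eccentricity is 5, realized for instance by the pair Nora–Chen via Nora – Veda – Uma – David – Pablo – Chen. So the diameter is 5.

5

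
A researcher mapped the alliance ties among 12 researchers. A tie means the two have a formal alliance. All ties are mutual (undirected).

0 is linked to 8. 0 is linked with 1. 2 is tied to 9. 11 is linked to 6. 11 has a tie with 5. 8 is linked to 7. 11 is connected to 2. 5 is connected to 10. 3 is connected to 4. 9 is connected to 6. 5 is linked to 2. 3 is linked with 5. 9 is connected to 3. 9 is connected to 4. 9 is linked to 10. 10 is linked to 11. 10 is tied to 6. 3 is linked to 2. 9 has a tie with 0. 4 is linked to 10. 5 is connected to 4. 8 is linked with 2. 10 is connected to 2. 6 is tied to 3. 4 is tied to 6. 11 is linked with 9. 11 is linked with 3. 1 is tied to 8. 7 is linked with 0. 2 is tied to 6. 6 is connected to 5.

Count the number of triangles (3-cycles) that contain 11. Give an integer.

13

11's neighbors: 2, 3, 5, 6, 9, and 10.
Neighbor pairs that are themselves tied: 11–2–3; 11–2–5; 11–2–6; 11–2–9; 11–2–10; 11–3–5; 11–3–6; 11–3–9; 11–5–6; 11–5–10; 11–6–9; 11–6–10; 11–9–10. Each forms one triangle with 11, for 13 in total.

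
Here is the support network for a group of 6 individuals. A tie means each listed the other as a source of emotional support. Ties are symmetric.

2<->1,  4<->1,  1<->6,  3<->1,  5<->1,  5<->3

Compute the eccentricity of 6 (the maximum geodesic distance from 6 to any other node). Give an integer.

2

Distances from 6: 1:1, 2:2, 3:2, 4:2, 5:2.
The largest is 2 (to 2, 4, 3, and 5), so the eccentricity of 6 is 2.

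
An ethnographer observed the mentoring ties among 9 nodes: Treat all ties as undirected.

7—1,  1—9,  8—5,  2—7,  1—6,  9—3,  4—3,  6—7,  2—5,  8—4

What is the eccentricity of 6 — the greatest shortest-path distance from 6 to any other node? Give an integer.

Distances from 6: 1:1, 2:2, 3:3, 4:4, 5:3, 7:1, 8:4, 9:2.
The largest is 4 (to 4 and 8), so the eccentricity of 6 is 4.

4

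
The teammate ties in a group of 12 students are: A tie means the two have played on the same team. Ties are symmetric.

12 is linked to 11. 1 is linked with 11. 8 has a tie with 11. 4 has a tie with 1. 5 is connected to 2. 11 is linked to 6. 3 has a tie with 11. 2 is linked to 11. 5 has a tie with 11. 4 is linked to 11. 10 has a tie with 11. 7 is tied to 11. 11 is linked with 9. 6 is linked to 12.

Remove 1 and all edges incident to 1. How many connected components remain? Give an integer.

1's neighbors (4 and 11) remain reachable from one another through other ties, so the rest of the network stays in one piece.

1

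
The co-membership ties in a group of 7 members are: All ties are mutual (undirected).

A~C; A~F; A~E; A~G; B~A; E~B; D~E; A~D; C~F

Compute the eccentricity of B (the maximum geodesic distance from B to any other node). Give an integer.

Distances from B: A:1, C:2, D:2, E:1, F:2, G:2.
The largest is 2 (to F, D, G, and C), so the eccentricity of B is 2.

2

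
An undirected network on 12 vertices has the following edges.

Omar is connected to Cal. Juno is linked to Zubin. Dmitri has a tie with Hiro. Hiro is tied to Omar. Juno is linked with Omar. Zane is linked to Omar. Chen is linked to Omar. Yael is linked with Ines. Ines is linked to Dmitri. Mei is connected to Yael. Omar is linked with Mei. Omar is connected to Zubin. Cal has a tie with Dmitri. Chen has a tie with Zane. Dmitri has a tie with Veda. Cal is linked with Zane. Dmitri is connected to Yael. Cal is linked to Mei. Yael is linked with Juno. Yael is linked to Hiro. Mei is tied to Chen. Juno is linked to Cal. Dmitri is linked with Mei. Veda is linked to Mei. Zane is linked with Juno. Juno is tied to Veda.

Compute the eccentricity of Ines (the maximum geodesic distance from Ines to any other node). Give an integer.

Distances from Ines: Cal:2, Chen:3, Dmitri:1, Hiro:2, Juno:2, Mei:2, Omar:3, Veda:2, Yael:1, Zane:3, Zubin:3.
The largest is 3 (to Omar, Zane, Zubin, and Chen), so the eccentricity of Ines is 3.

3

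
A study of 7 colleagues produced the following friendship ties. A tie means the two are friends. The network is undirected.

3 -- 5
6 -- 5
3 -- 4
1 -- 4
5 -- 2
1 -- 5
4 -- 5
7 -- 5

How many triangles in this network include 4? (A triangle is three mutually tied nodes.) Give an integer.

4's neighbors: 1, 3, and 5.
Neighbor pairs that are themselves tied: 4–1–5; 4–3–5. Each forms one triangle with 4, for 2 in total.

2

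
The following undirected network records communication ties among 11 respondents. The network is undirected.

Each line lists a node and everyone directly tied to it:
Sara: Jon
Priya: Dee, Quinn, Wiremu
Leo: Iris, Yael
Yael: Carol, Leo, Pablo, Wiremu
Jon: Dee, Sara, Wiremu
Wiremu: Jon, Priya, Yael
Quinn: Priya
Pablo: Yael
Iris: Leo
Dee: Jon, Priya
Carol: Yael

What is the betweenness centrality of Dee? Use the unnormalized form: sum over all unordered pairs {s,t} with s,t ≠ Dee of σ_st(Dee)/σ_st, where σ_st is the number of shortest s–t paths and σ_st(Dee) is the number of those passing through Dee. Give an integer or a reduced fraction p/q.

2

Pairs whose geodesics pass through Dee — Sara–Priya: 1/2; Sara–Quinn: 1/2; Priya–Jon: 1/2; Quinn–Jon: 1/2.
All other pairs contribute 0.
Summing the contributions gives betweenness(Dee) = 2.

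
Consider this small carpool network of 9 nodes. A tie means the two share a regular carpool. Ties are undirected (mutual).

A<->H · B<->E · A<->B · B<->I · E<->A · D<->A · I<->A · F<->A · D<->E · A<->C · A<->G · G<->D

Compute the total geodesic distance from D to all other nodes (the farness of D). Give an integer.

13

Distances from D: A:1, B:2, C:2, E:1, F:2, G:1, H:2, I:2.
Sum = 1 + 2 + 2 + 1 + 2 + 1 + 2 + 2 = 13.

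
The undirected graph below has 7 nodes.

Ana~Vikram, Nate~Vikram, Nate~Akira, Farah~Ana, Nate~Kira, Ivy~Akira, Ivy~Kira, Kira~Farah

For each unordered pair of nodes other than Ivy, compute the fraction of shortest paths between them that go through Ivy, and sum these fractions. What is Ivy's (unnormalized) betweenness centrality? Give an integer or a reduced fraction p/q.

Pairs whose geodesics pass through Ivy — Farah–Akira: 1/2; Kira–Akira: 1/2.
All other pairs contribute 0.
Summing the contributions gives betweenness(Ivy) = 1.

1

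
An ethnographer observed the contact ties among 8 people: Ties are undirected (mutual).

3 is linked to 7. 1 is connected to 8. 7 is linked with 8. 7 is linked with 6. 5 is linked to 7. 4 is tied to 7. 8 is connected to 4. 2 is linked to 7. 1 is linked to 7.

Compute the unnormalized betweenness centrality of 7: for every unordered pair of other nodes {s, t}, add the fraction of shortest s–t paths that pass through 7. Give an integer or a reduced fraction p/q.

Pairs whose geodesics pass through 7 — 3–5: 1; 3–8: 1; 3–2: 1; 3–1: 1; 3–6: 1; 3–4: 1; 5–8: 1; 5–2: 1; 5–1: 1; 5–6: 1; 5–4: 1; 8–2: 1; 8–6: 1; 2–1: 1 … (+5 more pairs).
All other pairs contribute 0.
Summing the contributions gives betweenness(7) = 37/2.

37/2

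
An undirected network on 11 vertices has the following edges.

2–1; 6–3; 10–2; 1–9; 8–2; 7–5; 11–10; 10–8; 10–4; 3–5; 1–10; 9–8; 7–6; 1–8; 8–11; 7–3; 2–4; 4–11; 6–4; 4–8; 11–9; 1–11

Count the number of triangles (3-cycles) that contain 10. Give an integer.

8

10's neighbors: 1, 2, 4, 8, and 11.
Neighbor pairs that are themselves tied: 10–1–2; 10–1–8; 10–1–11; 10–2–4; 10–2–8; 10–4–8; 10–4–11; 10–8–11. Each forms one triangle with 10, for 8 in total.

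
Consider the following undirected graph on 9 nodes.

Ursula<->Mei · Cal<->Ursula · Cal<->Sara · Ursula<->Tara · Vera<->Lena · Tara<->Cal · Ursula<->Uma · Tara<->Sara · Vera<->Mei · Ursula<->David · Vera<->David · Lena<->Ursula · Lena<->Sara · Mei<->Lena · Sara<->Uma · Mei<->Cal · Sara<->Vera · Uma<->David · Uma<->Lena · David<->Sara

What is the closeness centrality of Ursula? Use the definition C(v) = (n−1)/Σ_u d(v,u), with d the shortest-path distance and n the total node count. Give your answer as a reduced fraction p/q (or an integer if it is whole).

Distances from Ursula: Cal:1, David:1, Lena:1, Mei:1, Sara:2, Tara:1, Uma:1, Vera:2. Sum = 10.
n = 9, so closeness = 8/10 = 4/5.

4/5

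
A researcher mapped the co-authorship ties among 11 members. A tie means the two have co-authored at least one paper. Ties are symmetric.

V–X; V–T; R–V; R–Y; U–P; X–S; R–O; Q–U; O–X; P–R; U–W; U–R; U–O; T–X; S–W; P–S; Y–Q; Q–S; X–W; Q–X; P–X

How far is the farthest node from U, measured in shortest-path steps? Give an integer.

3

Distances from U: O:1, P:1, Q:1, R:1, S:2, T:3, V:2, W:1, X:2, Y:2.
The largest is 3 (to T), so the eccentricity of U is 3.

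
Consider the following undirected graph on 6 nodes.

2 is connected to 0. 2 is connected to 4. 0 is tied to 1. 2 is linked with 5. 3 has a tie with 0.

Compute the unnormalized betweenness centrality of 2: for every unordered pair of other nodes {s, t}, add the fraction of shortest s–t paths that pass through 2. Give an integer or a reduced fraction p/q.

7

Pairs whose geodesics pass through 2 — 5–1: 1; 5–3: 1; 5–4: 1; 5–0: 1; 1–4: 1; 3–4: 1; 4–0: 1.
All other pairs contribute 0.
Summing the contributions gives betweenness(2) = 7.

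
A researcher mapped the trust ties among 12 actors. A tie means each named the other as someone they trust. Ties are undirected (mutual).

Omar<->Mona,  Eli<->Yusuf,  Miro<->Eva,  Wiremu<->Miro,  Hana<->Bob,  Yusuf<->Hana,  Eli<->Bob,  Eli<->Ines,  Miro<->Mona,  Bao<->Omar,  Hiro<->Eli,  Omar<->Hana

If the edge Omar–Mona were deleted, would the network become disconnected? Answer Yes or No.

Without the Omar–Mona edge there is no alternate route between Omar and Mona, so the network disconnects. It is a bridge.

Yes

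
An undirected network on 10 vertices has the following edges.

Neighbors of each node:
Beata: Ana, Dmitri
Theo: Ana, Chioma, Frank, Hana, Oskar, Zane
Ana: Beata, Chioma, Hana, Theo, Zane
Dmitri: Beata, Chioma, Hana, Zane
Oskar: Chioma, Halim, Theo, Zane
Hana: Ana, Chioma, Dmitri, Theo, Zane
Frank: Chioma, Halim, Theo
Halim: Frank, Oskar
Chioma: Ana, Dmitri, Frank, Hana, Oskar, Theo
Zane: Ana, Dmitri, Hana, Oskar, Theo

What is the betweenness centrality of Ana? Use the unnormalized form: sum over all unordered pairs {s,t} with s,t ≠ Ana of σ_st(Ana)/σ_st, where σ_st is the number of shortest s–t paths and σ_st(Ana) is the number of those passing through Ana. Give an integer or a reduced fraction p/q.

551/120

Pairs whose geodesics pass through Ana — Frank–Beata: 2/3; Halim–Beata: 5/8; Theo–Beata: 1; Beata–Hana: 1/2; Beata–Zane: 1/2; Beata–Oskar: 3/5; Beata–Chioma: 1/2; Zane–Chioma: 1/5.
All other pairs contribute 0.
Summing the contributions gives betweenness(Ana) = 551/120.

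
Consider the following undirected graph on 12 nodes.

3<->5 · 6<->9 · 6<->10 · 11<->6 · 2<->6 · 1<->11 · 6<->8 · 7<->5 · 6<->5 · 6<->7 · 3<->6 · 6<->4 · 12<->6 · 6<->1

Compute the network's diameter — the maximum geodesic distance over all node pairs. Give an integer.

Eccentricity of each node (its greatest distance to any other): 1:2, 2:2, 3:2, 4:2, 5:2, 6:1, 7:2, 8:2, 9:2, 10:2, 11:2, 12:2.
The maximum eccentricity is 2, realized for instance by the pair 12–5 via 12 – 6 – 5. So the diameter is 2.

2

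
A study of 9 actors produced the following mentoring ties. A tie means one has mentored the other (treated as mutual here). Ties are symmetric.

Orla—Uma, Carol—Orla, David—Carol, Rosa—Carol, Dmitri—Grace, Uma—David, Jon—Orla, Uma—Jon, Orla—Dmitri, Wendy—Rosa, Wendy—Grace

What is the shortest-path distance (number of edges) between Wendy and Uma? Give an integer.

4

One shortest route is Wendy – Rosa – Carol – David – Uma, which uses 4 edges, and at distance 3 from Wendy we only reach {David, Orla}, which does not include Uma. So d(Wendy,Uma) = 4.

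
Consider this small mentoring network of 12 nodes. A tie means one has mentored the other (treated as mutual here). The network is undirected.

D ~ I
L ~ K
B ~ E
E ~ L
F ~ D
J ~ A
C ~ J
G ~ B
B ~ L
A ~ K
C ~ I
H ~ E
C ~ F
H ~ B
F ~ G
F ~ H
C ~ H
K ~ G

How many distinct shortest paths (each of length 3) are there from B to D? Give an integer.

2

The shortest distance is 3. The length-3 paths are: B–H–F–D; B–G–F–D.
That gives 2 distinct shortest paths.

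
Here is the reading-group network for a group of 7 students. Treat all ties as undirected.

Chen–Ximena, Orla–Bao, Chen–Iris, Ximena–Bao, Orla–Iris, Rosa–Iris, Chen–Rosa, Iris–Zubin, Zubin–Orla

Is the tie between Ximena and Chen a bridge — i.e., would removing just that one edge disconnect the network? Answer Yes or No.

Even without that edge, Ximena still reaches Chen via Ximena – Bao – Orla – Iris – Chen, so the network stays connected. Not a bridge.

No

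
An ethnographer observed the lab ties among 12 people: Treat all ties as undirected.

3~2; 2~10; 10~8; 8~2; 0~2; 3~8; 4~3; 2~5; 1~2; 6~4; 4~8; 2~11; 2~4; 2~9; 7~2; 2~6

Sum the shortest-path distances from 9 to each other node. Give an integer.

21

Distances from 9: 0:2, 1:2, 2:1, 3:2, 4:2, 5:2, 6:2, 7:2, 8:2, 10:2, 11:2.
Sum = 2 + 2 + 1 + 2 + 2 + 2 + 2 + 2 + 2 + 2 + 2 = 21.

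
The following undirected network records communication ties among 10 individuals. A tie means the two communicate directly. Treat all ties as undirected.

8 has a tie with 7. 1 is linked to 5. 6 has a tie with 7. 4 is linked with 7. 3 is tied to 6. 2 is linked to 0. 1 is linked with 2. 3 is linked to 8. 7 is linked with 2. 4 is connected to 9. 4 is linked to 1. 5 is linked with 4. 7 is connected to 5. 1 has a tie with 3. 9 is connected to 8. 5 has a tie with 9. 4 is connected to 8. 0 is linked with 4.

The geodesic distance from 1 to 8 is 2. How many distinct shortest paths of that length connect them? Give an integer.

The shortest distance is 2. The length-2 paths are: 1–4–8; 1–3–8.
That gives 2 distinct shortest paths.

2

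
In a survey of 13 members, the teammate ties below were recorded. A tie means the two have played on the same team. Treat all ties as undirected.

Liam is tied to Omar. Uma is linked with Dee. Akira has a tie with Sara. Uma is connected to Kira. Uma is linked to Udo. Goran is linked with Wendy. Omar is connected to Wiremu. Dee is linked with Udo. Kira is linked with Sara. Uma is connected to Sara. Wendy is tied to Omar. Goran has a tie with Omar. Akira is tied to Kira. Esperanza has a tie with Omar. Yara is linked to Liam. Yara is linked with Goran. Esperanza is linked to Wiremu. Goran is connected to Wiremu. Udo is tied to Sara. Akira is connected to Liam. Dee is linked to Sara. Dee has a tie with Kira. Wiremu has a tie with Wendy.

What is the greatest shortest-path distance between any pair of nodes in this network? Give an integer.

5

Eccentricity of each node (its greatest distance to any other): Akira:3, Dee:5, Esperanza:5, Goran:5, Kira:4, Liam:3, Omar:4, Sara:4, Udo:5, Uma:5, Wendy:5, Wiremu:5, Yara:4.
The maximum eccentricity is 5, realized for instance by the pair Goran–Uma via Goran – Omar – Liam – Akira – Sara – Uma. So the diameter is 5.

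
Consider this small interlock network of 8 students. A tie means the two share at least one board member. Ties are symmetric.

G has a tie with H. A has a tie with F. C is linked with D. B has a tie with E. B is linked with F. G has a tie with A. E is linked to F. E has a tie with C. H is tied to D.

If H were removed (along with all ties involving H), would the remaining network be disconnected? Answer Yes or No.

No

Even without H, every remaining node can still reach every other (the residual graph is connected), so H is not a cut vertex.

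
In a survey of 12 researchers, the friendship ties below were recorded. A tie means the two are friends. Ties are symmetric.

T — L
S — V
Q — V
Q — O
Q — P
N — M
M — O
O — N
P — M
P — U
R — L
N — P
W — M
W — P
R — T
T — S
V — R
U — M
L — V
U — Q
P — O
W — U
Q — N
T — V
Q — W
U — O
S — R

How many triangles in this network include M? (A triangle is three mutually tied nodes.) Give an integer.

M's neighbors: N, O, P, U, and W.
Neighbor pairs that are themselves tied: M–N–O; M–N–P; M–O–P; M–O–U; M–P–U; M–P–W; M–U–W. Each forms one triangle with M, for 7 in total.

7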